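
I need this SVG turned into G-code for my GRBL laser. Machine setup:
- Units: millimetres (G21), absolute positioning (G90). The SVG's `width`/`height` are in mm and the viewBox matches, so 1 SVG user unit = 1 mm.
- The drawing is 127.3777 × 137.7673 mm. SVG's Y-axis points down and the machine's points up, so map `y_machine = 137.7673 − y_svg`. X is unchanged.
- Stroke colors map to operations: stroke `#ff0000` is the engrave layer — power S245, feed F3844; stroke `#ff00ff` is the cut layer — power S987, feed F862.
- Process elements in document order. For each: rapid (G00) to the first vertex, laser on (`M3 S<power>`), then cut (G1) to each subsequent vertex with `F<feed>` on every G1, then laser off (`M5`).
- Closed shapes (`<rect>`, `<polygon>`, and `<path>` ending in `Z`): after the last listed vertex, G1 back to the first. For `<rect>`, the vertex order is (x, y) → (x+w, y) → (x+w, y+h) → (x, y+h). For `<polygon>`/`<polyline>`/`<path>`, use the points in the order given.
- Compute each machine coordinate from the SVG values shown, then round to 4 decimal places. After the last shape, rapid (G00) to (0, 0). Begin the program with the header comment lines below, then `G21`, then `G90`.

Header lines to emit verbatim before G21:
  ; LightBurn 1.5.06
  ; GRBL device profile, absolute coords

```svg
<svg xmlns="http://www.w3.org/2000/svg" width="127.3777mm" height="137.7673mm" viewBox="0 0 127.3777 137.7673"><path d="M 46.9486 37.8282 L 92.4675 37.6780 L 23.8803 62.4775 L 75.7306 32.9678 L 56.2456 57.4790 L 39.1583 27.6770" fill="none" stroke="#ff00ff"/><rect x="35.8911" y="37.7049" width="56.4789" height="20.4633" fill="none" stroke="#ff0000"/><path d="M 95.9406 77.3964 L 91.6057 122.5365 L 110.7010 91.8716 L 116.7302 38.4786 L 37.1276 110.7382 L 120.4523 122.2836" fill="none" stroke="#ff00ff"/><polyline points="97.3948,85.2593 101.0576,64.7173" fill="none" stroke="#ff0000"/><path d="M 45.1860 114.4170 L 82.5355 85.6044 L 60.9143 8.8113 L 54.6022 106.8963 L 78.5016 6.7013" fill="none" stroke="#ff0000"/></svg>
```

; LightBurn 1.5.06
; GRBL device profile, absolute coords
G21
G90
G00 X46.9486 Y99.9391
M3 S987
G1 X92.4675 Y100.0893 F862
G1 X23.8803 Y75.2898 F862
G1 X75.7306 Y104.7995 F862
G1 X56.2456 Y80.2883 F862
G1 X39.1583 Y110.0903 F862
M5
G00 X35.8911 Y100.0624
M3 S245
G1 X92.3700 Y100.0624 F3844
G1 X92.3700 Y79.5991 F3844
G1 X35.8911 Y79.5991 F3844
G1 X35.8911 Y100.0624 F3844
M5
G00 X95.9406 Y60.3709
M3 S987
G1 X91.6057 Y15.2308 F862
G1 X110.7010 Y45.8957 F862
G1 X116.7302 Y99.2887 F862
G1 X37.1276 Y27.0291 F862
G1 X120.4523 Y15.4837 F862
M5
G00 X97.3948 Y52.5080
M3 S245
G1 X101.0576 Y73.0500 F3844
M5
G00 X45.1860 Y23.3503
M3 S245
G1 X82.5355 Y52.1629 F3844
G1 X60.9143 Y128.9560 F3844
G1 X54.6022 Y30.8710 F3844
G1 X78.5016 Y131.0660 F3844
M5
G00 X0.0000 Y0.0000

1 u = 1 mm; y_m = 137.7673 − y.

[1] `<path>` open polyline, #ff00ff→cut S987 F862: (46.9486,99.9391) → (92.4675,100.0893) → (23.8803,75.2898) → (75.7306,104.7995) → (56.2456,80.2883) → (39.1583,110.0903)

[2] `<rect>` rectangle, #ff0000→engrave S245 F3844: (35.8911,100.0624) → (92.3700,100.0624) → (92.3700,79.5991) → (35.8911,79.5991) → (35.8911,100.0624) (closed)

[3] `<path>` open polyline, #ff00ff→cut S987 F862: (95.9406,60.3709) → (91.6057,15.2308) → (110.7010,45.8957) → (116.7302,99.2887) → (37.1276,27.0291) → (120.4523,15.4837)

[4] `<polyline>` line segment, #ff0000→engrave S245 F3844: (97.3948,52.5080) → (101.0576,73.0500)

[5] `<path>` open polyline, #ff0000→engrave S245 F3844: (45.1860,23.3503) → (82.5355,52.1629) → (60.9143,128.9560) → (54.6022,30.8710) → (78.5016,131.0660)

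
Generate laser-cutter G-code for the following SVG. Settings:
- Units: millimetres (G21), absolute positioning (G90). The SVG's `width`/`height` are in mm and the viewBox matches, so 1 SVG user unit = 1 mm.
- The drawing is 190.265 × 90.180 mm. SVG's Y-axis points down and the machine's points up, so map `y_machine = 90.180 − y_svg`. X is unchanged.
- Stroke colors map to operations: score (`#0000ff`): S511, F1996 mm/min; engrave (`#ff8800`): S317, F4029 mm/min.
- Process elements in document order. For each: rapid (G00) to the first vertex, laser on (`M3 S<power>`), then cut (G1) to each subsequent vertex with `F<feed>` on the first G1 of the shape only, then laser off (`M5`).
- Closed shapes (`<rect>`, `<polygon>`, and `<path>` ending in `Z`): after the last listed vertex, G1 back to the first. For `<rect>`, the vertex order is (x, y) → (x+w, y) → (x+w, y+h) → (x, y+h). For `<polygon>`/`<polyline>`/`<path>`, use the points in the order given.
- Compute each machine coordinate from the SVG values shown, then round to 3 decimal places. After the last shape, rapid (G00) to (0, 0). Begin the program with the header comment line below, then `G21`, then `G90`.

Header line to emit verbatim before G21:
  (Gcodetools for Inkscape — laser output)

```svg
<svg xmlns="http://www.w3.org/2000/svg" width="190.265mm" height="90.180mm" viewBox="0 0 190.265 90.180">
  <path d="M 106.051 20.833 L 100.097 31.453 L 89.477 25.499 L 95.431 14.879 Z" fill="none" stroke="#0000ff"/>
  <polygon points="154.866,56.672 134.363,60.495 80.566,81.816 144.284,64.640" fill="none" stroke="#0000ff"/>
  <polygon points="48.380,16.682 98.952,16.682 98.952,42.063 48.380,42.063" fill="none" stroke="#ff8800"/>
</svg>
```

(Gcodetools for Inkscape — laser output)
G21
G90
G00 X106.051 Y69.347
M3 S511
G1 X100.097 Y58.727 F1996
G1 X89.477 Y64.681
G1 X95.431 Y75.301
G1 X106.051 Y69.347
M5
G00 X154.866 Y33.508
M3 S511
G1 X134.363 Y29.685 F1996
G1 X80.566 Y8.364
G1 X144.284 Y25.540
G1 X154.866 Y33.508
M5
G00 X48.380 Y73.498
M3 S317
G1 X98.952 Y73.498 F4029
G1 X98.952 Y48.117
G1 X48.380 Y48.117
G1 X48.380 Y73.498
M5
G00 X0.000 Y0.000

viewBox `0 0 190.265 90.180` with mm width/height → 1 unit = 1 mm. Flip: y_m = 90.180 − y_svg.

**Shape 1** — `<path>` regular polygon, stroke `#0000ff` → score (S511, F1996). Machine vertices: (106.051,69.347) → (100.097,58.727) → (89.477,64.681) → (95.431,75.301) → (106.051,69.347). Closed: final G1 returns to the first vertex.

**Shape 2** — `<polygon>` closed polygon, stroke `#0000ff` → score (S511, F1996). Machine vertices: (154.866,33.508) → (134.363,29.685) → (80.566,8.364) → (144.284,25.540) → (154.866,33.508). Closed: final G1 returns to the first vertex.

**Shape 3** — `<polygon>` rectangle, stroke `#ff8800` → engrave (S317, F4029). Machine vertices: (48.380,73.498) → (98.952,73.498) → (98.952,48.117) → (48.380,48.117) → (48.380,73.498). Closed: final G1 returns to the first vertex.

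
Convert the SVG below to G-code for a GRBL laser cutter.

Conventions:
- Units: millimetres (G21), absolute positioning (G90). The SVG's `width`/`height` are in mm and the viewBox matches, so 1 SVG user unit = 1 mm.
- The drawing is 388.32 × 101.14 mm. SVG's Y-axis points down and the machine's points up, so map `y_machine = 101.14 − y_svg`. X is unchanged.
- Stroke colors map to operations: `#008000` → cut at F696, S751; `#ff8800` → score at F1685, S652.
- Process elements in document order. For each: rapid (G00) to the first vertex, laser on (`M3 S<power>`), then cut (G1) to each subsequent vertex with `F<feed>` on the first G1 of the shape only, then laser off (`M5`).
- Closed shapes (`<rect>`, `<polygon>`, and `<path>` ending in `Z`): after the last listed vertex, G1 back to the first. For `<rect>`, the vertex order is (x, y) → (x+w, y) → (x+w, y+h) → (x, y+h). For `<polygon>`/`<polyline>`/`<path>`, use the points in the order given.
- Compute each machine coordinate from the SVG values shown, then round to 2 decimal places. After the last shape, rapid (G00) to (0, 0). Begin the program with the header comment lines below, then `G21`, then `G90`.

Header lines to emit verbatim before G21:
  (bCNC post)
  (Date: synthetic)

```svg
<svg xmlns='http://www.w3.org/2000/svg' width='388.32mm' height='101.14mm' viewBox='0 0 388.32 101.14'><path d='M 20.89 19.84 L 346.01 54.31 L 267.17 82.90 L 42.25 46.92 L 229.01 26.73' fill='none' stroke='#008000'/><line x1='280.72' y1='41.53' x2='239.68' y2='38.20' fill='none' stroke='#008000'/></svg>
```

1 u = 1 mm; y_m = 101.14 − y.

[1] `<path>` open polyline, #008000→cut S751 F696: (20.89,81.30) → (346.01,46.83) → (267.17,18.24) → (42.25,54.22) → (229.01,74.41)

[2] `<line>` line segment, #008000→cut S751 F696: (280.72,59.61) → (239.68,62.94)

(bCNC post)
(Date: synthetic)
G21
G90
G00 X20.89 Y81.30
M3 S751
G1 X346.01 Y46.83 F696
G1 X267.17 Y18.24
G1 X42.25 Y54.22
G1 X229.01 Y74.41
M5
G00 X280.72 Y59.61
M3 S751
G1 X239.68 Y62.94 F696
M5
G00 X0.00 Y0.00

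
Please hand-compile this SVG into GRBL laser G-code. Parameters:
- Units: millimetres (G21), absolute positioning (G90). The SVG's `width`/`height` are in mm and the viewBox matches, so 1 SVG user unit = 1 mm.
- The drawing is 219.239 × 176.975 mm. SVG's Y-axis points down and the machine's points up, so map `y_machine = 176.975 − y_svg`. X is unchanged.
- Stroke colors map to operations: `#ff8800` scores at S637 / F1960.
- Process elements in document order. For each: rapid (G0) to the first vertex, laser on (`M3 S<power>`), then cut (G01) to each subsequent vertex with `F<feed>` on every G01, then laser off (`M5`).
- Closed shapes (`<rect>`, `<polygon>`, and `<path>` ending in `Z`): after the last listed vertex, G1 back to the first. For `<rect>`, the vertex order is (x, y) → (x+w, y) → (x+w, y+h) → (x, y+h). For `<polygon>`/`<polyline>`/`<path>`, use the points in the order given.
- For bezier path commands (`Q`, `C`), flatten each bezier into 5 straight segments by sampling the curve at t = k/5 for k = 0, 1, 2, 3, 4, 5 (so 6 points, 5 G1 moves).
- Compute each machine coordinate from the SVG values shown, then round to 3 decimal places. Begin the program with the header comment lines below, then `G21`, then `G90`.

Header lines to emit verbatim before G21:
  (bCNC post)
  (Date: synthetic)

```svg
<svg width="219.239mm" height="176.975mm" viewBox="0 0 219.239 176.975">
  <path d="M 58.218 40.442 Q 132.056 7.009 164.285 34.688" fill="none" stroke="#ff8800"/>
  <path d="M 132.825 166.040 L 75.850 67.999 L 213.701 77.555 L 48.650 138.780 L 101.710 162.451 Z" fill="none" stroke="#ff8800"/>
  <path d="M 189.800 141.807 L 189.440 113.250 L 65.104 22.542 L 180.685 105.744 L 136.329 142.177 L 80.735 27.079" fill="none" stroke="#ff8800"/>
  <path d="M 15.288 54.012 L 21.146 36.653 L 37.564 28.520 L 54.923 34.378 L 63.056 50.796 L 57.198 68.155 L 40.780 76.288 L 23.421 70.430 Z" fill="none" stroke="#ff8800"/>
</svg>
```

(bCNC post)
(Date: synthetic)
G21
G90
G0 X58.218 Y136.533
M3 S637
G01 X86.089 Y147.462 F1960
G01 X110.631 Y153.501 F1960
G01 X131.844 Y154.652 F1960
G01 X149.729 Y150.914 F1960
G01 X164.285 Y142.287 F1960
M5
G0 X132.825 Y10.935
M3 S637
G01 X75.850 Y108.976 F1960
G01 X213.701 Y99.420 F1960
G01 X48.650 Y38.195 F1960
G01 X101.710 Y14.524 F1960
G01 X132.825 Y10.935 F1960
M5
G0 X189.800 Y35.168
M3 S637
G01 X189.440 Y63.725 F1960
G01 X65.104 Y154.433 F1960
G01 X180.685 Y71.231 F1960
G01 X136.329 Y34.798 F1960
G01 X80.735 Y149.896 F1960
M5
G0 X15.288 Y122.963
M3 S637
G01 X21.146 Y140.322 F1960
G01 X37.564 Y148.455 F1960
G01 X54.923 Y142.597 F1960
G01 X63.056 Y126.179 F1960
G01 X57.198 Y108.820 F1960
G01 X40.780 Y100.687 F1960
G01 X23.421 Y106.545 F1960
G01 X15.288 Y122.963 F1960
M5

1 u = 1 mm; y_m = 176.975 − y.

[1] `<path>` quadratic bezier, #ff8800→score S637 F1960: (58.218,136.533) → (86.089,147.462) → (110.631,153.501) → (131.844,154.652) → (149.729,150.914) → (164.285,142.287)

[2] `<path>` closed polygon, #ff8800→score S637 F1960: (132.825,10.935) → (75.850,108.976) → (213.701,99.420) → (48.650,38.195) → (101.710,14.524) → (132.825,10.935) (closed)

[3] `<path>` open polyline, #ff8800→score S637 F1960: (189.800,35.168) → (189.440,63.725) → (65.104,154.433) → (180.685,71.231) → (136.329,34.798) → (80.735,149.896)

[4] `<path>` regular polygon, #ff8800→score S637 F1960: (15.288,122.963) → (21.146,140.322) → (37.564,148.455) → (54.923,142.597) → (63.056,126.179) → (57.198,108.820) → (40.780,100.687) → (23.421,106.545) → (15.288,122.963) (closed)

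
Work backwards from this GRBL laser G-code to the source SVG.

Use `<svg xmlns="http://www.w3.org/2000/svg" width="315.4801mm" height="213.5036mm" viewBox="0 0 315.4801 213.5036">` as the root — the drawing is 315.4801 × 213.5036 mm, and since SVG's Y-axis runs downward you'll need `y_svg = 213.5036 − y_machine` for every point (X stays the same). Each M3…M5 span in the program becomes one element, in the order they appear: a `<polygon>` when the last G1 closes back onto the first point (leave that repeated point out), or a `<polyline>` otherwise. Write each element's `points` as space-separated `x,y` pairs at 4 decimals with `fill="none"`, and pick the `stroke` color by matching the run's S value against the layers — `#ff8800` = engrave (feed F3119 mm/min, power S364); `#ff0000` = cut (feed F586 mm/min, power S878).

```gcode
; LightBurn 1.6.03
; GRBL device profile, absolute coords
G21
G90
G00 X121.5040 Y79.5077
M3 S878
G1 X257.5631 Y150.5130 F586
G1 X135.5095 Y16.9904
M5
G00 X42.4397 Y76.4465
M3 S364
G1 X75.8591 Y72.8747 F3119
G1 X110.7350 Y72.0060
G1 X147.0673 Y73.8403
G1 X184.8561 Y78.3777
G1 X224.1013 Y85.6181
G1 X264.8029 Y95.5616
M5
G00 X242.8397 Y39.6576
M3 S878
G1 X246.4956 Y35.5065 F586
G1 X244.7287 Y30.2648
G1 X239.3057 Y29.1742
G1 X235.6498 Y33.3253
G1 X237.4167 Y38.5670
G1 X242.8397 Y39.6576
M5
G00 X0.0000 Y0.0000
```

<svg xmlns="http://www.w3.org/2000/svg" width="315.4801mm" height="213.5036mm" viewBox="0 0 315.4801 213.5036">
  <polyline points="121.5040,133.9959 257.5631,62.9906 135.5095,196.5132" fill="none" stroke="#ff0000"/>
  <polyline points="42.4397,137.0571 75.8591,140.6289 110.7350,141.4976 147.0673,139.6633 184.8561,135.1259 224.1013,127.8855 264.8029,117.9420" fill="none" stroke="#ff8800"/>
  <polygon points="242.8397,173.8460 246.4956,177.9971 244.7287,183.2388 239.3057,184.3294 235.6498,180.1783 237.4167,174.9366" fill="none" stroke="#ff0000"/>
</svg>

Machine Y-up, SVG Y-down with viewBox height 213.5036, so y_svg = 213.5036 − y_machine; X carries over.

Run 1: S878 ⇒ cut layer `#ff0000`. The run is open, so emit a `<polyline>` with points (Y-flipped): 121.5040,133.9959 257.5631,62.9906 135.5095,196.5132.

Run 2: S364 ⇒ engrave layer `#ff8800`. The run is open, so emit a `<polyline>` with points (Y-flipped): 42.4397,137.0571 75.8591,140.6289 110.7350,141.4976 147.0673,139.6633 184.8561,135.1259 224.1013,127.8855 264.8029,117.9420.

Run 3: S878 ⇒ cut layer `#ff0000`. The run returns to its start, so emit a `<polygon>` with points (Y-flipped): 242.8397,173.8460 246.4956,177.9971 244.7287,183.2388 239.3057,184.3294 235.6498,180.1783 237.4167,174.9366.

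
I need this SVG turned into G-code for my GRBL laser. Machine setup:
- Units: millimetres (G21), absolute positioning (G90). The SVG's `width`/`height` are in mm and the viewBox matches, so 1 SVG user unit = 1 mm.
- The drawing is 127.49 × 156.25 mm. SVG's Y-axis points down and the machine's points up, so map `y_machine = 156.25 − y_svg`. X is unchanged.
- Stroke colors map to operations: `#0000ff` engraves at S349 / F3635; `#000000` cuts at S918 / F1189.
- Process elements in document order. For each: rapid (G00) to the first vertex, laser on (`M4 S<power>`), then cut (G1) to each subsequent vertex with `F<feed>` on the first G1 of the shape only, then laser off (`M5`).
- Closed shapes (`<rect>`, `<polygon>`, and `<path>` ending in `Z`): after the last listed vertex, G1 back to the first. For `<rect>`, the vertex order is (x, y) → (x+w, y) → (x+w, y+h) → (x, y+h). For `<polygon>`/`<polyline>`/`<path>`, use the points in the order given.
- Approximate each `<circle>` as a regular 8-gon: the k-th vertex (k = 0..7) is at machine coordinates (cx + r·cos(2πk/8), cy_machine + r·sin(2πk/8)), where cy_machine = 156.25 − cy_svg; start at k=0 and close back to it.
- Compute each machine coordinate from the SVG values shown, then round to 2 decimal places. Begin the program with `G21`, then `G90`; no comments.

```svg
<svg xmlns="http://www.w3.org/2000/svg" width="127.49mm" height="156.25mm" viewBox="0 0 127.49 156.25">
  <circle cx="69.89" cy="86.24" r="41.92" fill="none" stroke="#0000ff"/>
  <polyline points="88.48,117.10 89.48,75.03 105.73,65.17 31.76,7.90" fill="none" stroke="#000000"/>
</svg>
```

G21
G90
G00 X111.81 Y70.01
M4 S349
G1 X99.53 Y99.65 F3635
G1 X69.89 Y111.93
G1 X40.25 Y99.65
G1 X27.97 Y70.01
G1 X40.25 Y40.37
G1 X69.89 Y28.09
G1 X99.53 Y40.37
G1 X111.81 Y70.01
M5
G00 X88.48 Y39.15
M4 S918
G1 X89.48 Y81.22 F1189
G1 X105.73 Y91.08
G1 X31.76 Y148.35
M5

Since the viewBox matches the mm dimensions, user units are millimetres directly. The only transform is the Y-flip y_m = 156.25 − y_svg.

Shape 1 is a circle drawn with `<circle>`. Its stroke #0000ff means engrave at S349, F3635. After flipping Y the toolpath is (111.81,70.01) → (99.53,99.65) → (69.89,111.93) → (40.25,99.65) → (27.97,70.01) → (40.25,40.37) → (69.89,28.09) → (99.53,40.37) → (111.81,70.01), returning to the start.

Shape 2 is a open polyline drawn with `<polyline>`. Its stroke #000000 means cut at S918, F1189. After flipping Y the toolpath is (88.48,39.15) → (89.48,81.22) → (105.73,91.08) → (31.76,148.35).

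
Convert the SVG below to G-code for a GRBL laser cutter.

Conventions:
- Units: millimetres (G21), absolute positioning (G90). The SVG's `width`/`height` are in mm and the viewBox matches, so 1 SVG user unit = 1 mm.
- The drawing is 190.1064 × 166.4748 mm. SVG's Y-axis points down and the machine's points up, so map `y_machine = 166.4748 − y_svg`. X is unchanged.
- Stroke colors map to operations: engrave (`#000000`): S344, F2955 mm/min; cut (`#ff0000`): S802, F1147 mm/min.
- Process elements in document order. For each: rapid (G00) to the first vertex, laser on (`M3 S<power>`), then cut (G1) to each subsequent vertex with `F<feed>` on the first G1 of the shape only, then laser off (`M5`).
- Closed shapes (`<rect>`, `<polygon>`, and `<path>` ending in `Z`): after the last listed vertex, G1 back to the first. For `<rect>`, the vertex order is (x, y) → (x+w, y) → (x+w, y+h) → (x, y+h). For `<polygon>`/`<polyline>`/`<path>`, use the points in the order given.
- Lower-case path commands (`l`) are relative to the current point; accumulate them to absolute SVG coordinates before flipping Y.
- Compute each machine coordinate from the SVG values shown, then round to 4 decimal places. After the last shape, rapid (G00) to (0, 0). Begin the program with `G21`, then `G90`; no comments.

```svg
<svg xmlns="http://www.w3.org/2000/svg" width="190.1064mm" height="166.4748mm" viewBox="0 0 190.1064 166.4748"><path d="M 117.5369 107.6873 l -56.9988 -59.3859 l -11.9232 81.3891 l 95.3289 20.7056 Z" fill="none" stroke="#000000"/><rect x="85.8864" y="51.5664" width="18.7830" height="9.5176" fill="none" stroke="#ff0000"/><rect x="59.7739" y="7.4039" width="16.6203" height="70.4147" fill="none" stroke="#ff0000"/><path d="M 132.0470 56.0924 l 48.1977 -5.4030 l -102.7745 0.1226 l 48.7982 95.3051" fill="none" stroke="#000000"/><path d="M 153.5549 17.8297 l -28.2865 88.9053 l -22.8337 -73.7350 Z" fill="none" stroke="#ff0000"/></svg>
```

G21
G90
G00 X117.5369 Y58.7875
M3 S344
G1 X60.5381 Y118.1734 F2955
G1 X48.6149 Y36.7843
G1 X143.9438 Y16.0787
G1 X117.5369 Y58.7875
M5
G00 X85.8864 Y114.9084
M3 S802
G1 X104.6694 Y114.9084 F1147
G1 X104.6694 Y105.3908
G1 X85.8864 Y105.3908
G1 X85.8864 Y114.9084
M5
G00 X59.7739 Y159.0709
M3 S802
G1 X76.3942 Y159.0709 F1147
G1 X76.3942 Y88.6562
G1 X59.7739 Y88.6562
G1 X59.7739 Y159.0709
M5
G00 X132.0470 Y110.3824
M3 S344
G1 X180.2447 Y115.7854 F2955
G1 X77.4702 Y115.6628
G1 X126.2684 Y20.3577
M5
G00 X153.5549 Y148.6451
M3 S802
G1 X125.2684 Y59.7398 F1147
G1 X102.4347 Y133.4748
G1 X153.5549 Y148.6451
M5
G00 X0.0000 Y0.0000

Since the viewBox matches the mm dimensions, user units are millimetres directly. The only transform is the Y-flip y_m = 166.4748 − y_svg.

Shape 1 is a closed polygon drawn with `<path>`. Its stroke #000000 means engrave at S344, F2955. After flipping Y the toolpath is (117.5369,58.7875) → (60.5381,118.1734) → (48.6149,36.7843) → (143.9438,16.0787) → (117.5369,58.7875), returning to the start.

Shape 2 is a rectangle drawn with `<rect>`. Its stroke #ff0000 means cut at S802, F1147. After flipping Y the toolpath is (85.8864,114.9084) → (104.6694,114.9084) → (104.6694,105.3908) → (85.8864,105.3908) → (85.8864,114.9084), returning to the start.

Shape 3 is a rectangle drawn with `<rect>`. Its stroke #ff0000 means cut at S802, F1147. After flipping Y the toolpath is (59.7739,159.0709) → (76.3942,159.0709) → (76.3942,88.6562) → (59.7739,88.6562) → (59.7739,159.0709), returning to the start.

Shape 4 is a open polyline drawn with `<path>`. Its stroke #000000 means engrave at S344, F2955. After flipping Y the toolpath is (132.0470,110.3824) → (180.2447,115.7854) → (77.4702,115.6628) → (126.2684,20.3577).

Shape 5 is a closed polygon drawn with `<path>`. Its stroke #ff0000 means cut at S802, F1147. After flipping Y the toolpath is (153.5549,148.6451) → (125.2684,59.7398) → (102.4347,133.4748) → (153.5549,148.6451), returning to the start.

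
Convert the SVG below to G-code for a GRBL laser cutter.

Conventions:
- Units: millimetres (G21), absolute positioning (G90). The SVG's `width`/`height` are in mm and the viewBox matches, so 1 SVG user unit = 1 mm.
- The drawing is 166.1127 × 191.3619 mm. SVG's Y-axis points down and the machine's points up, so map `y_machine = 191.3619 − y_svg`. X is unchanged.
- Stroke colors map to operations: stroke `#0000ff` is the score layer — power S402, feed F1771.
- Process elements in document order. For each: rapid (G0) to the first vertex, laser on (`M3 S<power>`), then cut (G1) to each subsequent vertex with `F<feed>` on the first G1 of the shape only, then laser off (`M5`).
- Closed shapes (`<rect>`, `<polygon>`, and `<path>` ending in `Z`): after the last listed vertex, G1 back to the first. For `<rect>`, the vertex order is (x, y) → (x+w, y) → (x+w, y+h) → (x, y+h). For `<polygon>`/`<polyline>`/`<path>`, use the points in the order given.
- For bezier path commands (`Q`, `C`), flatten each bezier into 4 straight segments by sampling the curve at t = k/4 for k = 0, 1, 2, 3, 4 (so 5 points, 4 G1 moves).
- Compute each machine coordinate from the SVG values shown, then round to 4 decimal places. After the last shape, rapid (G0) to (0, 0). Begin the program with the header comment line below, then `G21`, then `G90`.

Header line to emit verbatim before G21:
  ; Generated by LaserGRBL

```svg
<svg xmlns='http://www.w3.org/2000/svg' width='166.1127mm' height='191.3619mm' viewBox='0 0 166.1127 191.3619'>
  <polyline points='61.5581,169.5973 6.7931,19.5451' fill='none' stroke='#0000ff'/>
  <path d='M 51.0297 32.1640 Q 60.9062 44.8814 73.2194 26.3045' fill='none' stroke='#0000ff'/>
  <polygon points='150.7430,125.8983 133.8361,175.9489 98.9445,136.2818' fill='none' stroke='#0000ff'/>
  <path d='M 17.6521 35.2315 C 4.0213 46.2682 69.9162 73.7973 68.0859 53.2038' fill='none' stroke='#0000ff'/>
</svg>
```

Since the viewBox matches the mm dimensions, user units are millimetres directly. The only transform is the Y-flip y_m = 191.3619 − y_svg.

Shape 1 is a line segment drawn with `<polyline>`. Its stroke #0000ff means score at S402, F1771. After flipping Y the toolpath is (61.5581,21.7646) → (6.7931,171.8168).

Shape 2 is a quadratic bezier drawn with `<path>`. Its stroke #0000ff means score at S402, F1771. After flipping Y the toolpath is (51.0297,159.1979) → (56.1202,154.7951) → (61.5154,154.3041) → (67.2151,157.7248) → (73.2194,165.0574).

Shape 3 is a regular polygon drawn with `<polygon>`. Its stroke #0000ff means score at S402, F1771. After flipping Y the toolpath is (150.7430,65.4636) → (133.8361,15.4130) → (98.9445,55.0801) → (150.7430,65.4636), returning to the start.

Shape 4 is a cubic bezier drawn with `<path>`. Its stroke #0000ff means score at S402, F1771. After flipping Y the toolpath is (17.6521,156.1304) → (20.0393,145.7702) → (38.4438,135.2829) → (59.0609,130.7264) → (68.0859,138.1581).

; Generated by LaserGRBL
G21
G90
G0 X61.5581 Y21.7646
M3 S402
G1 X6.7931 Y171.8168 F1771
M5
G0 X51.0297 Y159.1979
M3 S402
G1 X56.1202 Y154.7951 F1771
G1 X61.5154 Y154.3041
G1 X67.2151 Y157.7248
G1 X73.2194 Y165.0574
M5
G0 X150.7430 Y65.4636
M3 S402
G1 X133.8361 Y15.4130 F1771
G1 X98.9445 Y55.0801
G1 X150.7430 Y65.4636
M5
G0 X17.6521 Y156.1304
M3 S402
G1 X20.0393 Y145.7702 F1771
G1 X38.4438 Y135.2829
G1 X59.0609 Y130.7264
G1 X68.0859 Y138.1581
M5
G0 X0.0000 Y0.0000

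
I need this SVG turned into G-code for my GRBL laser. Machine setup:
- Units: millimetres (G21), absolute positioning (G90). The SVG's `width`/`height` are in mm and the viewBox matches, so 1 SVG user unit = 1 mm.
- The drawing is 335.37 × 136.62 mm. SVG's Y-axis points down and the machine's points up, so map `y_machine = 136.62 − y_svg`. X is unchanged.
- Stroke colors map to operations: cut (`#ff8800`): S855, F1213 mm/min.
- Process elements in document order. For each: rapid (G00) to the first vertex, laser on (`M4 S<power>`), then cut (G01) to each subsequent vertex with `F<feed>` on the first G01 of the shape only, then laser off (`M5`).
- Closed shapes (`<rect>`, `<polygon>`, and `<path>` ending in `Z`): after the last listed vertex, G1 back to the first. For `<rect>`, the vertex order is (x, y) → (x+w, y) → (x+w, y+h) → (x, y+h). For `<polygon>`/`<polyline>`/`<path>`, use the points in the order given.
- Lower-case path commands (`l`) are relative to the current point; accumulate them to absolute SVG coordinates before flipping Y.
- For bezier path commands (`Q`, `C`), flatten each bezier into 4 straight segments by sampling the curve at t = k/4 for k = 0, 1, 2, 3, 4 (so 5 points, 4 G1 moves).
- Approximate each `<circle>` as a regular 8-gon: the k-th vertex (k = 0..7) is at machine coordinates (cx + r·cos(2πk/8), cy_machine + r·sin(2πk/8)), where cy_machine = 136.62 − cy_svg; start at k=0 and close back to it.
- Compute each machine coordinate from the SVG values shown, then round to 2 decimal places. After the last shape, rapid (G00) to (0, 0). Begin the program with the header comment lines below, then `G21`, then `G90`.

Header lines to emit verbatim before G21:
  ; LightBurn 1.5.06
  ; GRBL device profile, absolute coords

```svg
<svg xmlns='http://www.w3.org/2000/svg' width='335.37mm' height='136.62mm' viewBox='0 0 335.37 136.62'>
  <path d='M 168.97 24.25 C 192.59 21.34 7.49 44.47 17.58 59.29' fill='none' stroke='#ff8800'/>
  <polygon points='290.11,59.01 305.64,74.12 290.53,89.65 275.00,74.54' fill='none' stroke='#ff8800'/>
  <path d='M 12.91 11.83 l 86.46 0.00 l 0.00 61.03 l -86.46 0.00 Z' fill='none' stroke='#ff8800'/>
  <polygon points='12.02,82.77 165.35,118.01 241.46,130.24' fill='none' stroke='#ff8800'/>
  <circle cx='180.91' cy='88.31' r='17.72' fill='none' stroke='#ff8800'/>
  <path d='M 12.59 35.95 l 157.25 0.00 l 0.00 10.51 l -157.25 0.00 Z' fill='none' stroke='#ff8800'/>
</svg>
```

viewBox `0 0 335.37 136.62` with mm width/height → 1 unit = 1 mm. Flip: y_m = 136.62 − y_svg.

**Shape 1** — `<path>` cubic bezier, stroke `#ff8800` → cut (S855, F1213). Control points (SVG): P0=(168.97,24.25), P1=(192.59,21.34), P2=(7.49,44.47), P3=(17.58,59.29); sampled at t=k/4. Machine vertices: (168.97,112.37) → (153.86,110.21) → (98.35,101.50) → (40.30,89.47) → (17.58,77.33). Open path.

**Shape 2** — `<polygon>` regular polygon, stroke `#ff8800` → cut (S855, F1213). Machine vertices: (290.11,77.61) → (305.64,62.50) → (290.53,46.97) → (275.00,62.08) → (290.11,77.61). Closed: final G1 returns to the first vertex.

**Shape 3** — `<path>` rectangle, stroke `#ff8800` → cut (S855, F1213). Machine vertices: (12.91,124.79) → (99.37,124.79) → (99.37,63.76) → (12.91,63.76) → (12.91,124.79). Closed: final G1 returns to the first vertex.

**Shape 4** — `<polygon>` closed polygon, stroke `#ff8800` → cut (S855, F1213). Machine vertices: (12.02,53.85) → (165.35,18.61) → (241.46,6.38) → (12.02,53.85). Closed: final G1 returns to the first vertex.

**Shape 5** — `<circle>` circle, stroke `#ff8800` → cut (S855, F1213). Machine vertices: (198.63,48.31) → (193.44,60.84) → (180.91,66.03) → (168.38,60.84) → (163.19,48.31) → (168.38,35.78) → (180.91,30.59) → (193.44,35.78) → (198.63,48.31). Closed: final G1 returns to the first vertex.

**Shape 6** — `<path>` rectangle, stroke `#ff8800` → cut (S855, F1213). Machine vertices: (12.59,100.67) → (169.84,100.67) → (169.84,90.16) → (12.59,90.16) → (12.59,100.67). Closed: final G1 returns to the first vertex.

; LightBurn 1.5.06
; GRBL device profile, absolute coords
G21
G90
G00 X168.97 Y112.37
M4 S855
G01 X153.86 Y110.21 F1213
G01 X98.35 Y101.50
G01 X40.30 Y89.47
G01 X17.58 Y77.33
M5
G00 X290.11 Y77.61
M4 S855
G01 X305.64 Y62.50 F1213
G01 X290.53 Y46.97
G01 X275.00 Y62.08
G01 X290.11 Y77.61
M5
G00 X12.91 Y124.79
M4 S855
G01 X99.37 Y124.79 F1213
G01 X99.37 Y63.76
G01 X12.91 Y63.76
G01 X12.91 Y124.79
M5
G00 X12.02 Y53.85
M4 S855
G01 X165.35 Y18.61 F1213
G01 X241.46 Y6.38
G01 X12.02 Y53.85
M5
G00 X198.63 Y48.31
M4 S855
G01 X193.44 Y60.84 F1213
G01 X180.91 Y66.03
G01 X168.38 Y60.84
G01 X163.19 Y48.31
G01 X168.38 Y35.78
G01 X180.91 Y30.59
G01 X193.44 Y35.78
G01 X198.63 Y48.31
M5
G00 X12.59 Y100.67
M4 S855
G01 X169.84 Y100.67 F1213
G01 X169.84 Y90.16
G01 X12.59 Y90.16
G01 X12.59 Y100.67
M5
G00 X0.00 Y0.00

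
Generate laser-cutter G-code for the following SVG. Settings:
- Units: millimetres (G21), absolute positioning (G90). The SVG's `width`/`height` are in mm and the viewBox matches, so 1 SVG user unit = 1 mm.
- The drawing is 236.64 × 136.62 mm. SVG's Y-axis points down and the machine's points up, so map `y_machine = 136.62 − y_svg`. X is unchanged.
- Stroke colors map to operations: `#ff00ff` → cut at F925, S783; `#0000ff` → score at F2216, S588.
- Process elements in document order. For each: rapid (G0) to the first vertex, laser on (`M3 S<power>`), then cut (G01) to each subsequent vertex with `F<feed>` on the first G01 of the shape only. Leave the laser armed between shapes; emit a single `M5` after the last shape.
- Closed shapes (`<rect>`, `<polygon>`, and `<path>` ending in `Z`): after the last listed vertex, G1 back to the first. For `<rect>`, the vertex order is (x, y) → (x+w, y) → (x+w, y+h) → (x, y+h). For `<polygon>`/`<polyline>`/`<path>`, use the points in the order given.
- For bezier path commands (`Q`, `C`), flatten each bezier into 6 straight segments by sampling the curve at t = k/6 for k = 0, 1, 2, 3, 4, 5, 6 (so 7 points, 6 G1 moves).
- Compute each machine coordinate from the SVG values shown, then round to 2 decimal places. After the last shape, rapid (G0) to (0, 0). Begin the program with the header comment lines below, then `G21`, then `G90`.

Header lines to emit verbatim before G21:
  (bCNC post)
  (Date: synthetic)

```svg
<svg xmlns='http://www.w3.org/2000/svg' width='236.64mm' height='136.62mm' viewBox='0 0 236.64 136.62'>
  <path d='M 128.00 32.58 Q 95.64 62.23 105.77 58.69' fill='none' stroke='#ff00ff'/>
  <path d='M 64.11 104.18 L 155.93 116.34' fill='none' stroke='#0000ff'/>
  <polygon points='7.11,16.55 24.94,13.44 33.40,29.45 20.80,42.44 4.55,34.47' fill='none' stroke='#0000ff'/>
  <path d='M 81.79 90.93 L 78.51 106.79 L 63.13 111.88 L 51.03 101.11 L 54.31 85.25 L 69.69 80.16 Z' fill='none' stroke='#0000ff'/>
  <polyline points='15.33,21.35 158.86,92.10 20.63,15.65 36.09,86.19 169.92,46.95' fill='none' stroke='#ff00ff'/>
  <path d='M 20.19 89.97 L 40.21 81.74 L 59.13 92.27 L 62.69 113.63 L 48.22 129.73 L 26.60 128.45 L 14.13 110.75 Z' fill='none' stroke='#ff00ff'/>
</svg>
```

Since the viewBox matches the mm dimensions, user units are millimetres directly. The only transform is the Y-flip y_m = 136.62 − y_svg.

Shape 1 is a quadratic bezier drawn with `<path>`. Its stroke #ff00ff means cut at S783, F925. After flipping Y the toolpath is (128.00,104.04) → (118.39,95.08) → (111.15,87.96) → (106.26,82.69) → (103.74,79.26) → (103.57,77.67) → (105.77,77.93).

Shape 2 is a line segment drawn with `<path>`. Its stroke #0000ff means score at S588, F2216. After flipping Y the toolpath is (64.11,32.44) → (155.93,20.28).

Shape 3 is a regular polygon drawn with `<polygon>`. Its stroke #0000ff means score at S588, F2216. After flipping Y the toolpath is (7.11,120.07) → (24.94,123.18) → (33.40,107.17) → (20.80,94.18) → (4.55,102.15) → (7.11,120.07), returning to the start.

Shape 4 is a regular polygon drawn with `<path>`. Its stroke #0000ff means score at S588, F2216. After flipping Y the toolpath is (81.79,45.69) → (78.51,29.83) → (63.13,24.74) → (51.03,35.51) → (54.31,51.37) → (69.69,56.46) → (81.79,45.69), returning to the start.

Shape 5 is a open polyline drawn with `<polyline>`. Its stroke #ff00ff means cut at S783, F925. After flipping Y the toolpath is (15.33,115.27) → (158.86,44.52) → (20.63,120.97) → (36.09,50.43) → (169.92,89.67).

Shape 6 is a regular polygon drawn with `<path>`. Its stroke #ff00ff means cut at S783, F925. After flipping Y the toolpath is (20.19,46.65) → (40.21,54.88) → (59.13,44.35) → (62.69,22.99) → (48.22,6.89) → (26.60,8.17) → (14.13,25.87) → (20.19,46.65), returning to the start.

(bCNC post)
(Date: synthetic)
G21
G90
G0 X128.00 Y104.04
M3 S783
G01 X118.39 Y95.08 F925
G01 X111.15 Y87.96
G01 X106.26 Y82.69
G01 X103.74 Y79.26
G01 X103.57 Y77.67
G01 X105.77 Y77.93
G0 X64.11 Y32.44
M3 S588
G01 X155.93 Y20.28 F2216
G0 X7.11 Y120.07
M3 S588
G01 X24.94 Y123.18 F2216
G01 X33.40 Y107.17
G01 X20.80 Y94.18
G01 X4.55 Y102.15
G01 X7.11 Y120.07
G0 X81.79 Y45.69
M3 S588
G01 X78.51 Y29.83 F2216
G01 X63.13 Y24.74
G01 X51.03 Y35.51
G01 X54.31 Y51.37
G01 X69.69 Y56.46
G01 X81.79 Y45.69
G0 X15.33 Y115.27
M3 S783
G01 X158.86 Y44.52 F925
G01 X20.63 Y120.97
G01 X36.09 Y50.43
G01 X169.92 Y89.67
G0 X20.19 Y46.65
M3 S783
G01 X40.21 Y54.88 F925
G01 X59.13 Y44.35
G01 X62.69 Y22.99
G01 X48.22 Y6.89
G01 X26.60 Y8.17
G01 X14.13 Y25.87
G01 X20.19 Y46.65
M5
G0 X0.00 Y0.00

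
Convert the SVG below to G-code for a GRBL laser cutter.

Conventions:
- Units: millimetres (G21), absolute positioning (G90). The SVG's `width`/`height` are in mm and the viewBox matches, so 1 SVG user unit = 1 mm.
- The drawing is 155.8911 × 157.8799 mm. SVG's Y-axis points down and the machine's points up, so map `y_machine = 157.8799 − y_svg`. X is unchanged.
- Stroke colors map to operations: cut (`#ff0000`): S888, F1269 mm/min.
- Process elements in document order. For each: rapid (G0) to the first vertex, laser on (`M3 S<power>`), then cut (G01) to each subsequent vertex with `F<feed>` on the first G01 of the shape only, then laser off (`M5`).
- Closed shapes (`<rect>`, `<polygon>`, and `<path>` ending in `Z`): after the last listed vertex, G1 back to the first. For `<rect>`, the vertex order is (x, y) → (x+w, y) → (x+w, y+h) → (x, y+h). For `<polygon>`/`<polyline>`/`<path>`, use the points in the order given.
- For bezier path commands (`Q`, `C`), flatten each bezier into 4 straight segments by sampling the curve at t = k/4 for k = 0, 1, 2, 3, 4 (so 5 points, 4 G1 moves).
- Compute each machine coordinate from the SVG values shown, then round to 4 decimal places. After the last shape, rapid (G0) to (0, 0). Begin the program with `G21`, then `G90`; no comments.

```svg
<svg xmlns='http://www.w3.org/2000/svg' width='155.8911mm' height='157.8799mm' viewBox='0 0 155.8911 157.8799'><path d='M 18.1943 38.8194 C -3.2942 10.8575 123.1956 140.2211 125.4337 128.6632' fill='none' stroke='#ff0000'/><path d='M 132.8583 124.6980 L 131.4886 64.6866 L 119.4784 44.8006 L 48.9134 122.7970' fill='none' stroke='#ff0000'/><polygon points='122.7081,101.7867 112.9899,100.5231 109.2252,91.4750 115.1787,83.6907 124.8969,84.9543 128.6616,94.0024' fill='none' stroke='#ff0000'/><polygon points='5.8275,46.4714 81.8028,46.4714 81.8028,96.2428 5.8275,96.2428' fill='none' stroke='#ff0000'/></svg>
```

G21
G90
G0 X18.1943 Y119.0605
M3 S888
G01 X25.5703 Y115.1935 F1269
G01 X62.9165 Y80.2901
G01 X104.7115 Y42.3109
G01 X125.4337 Y29.2167
M5
G0 X132.8583 Y33.1819
M3 S888
G01 X131.4886 Y93.1933 F1269
G01 X119.4784 Y113.0793
G01 X48.9134 Y35.0829
M5
G0 X122.7081 Y56.0932
M3 S888
G01 X112.9899 Y57.3568 F1269
G01 X109.2252 Y66.4049
G01 X115.1787 Y74.1892
G01 X124.8969 Y72.9256
G01 X128.6616 Y63.8775
G01 X122.7081 Y56.0932
M5
G0 X5.8275 Y111.4085
M3 S888
G01 X81.8028 Y111.4085 F1269
G01 X81.8028 Y61.6371
G01 X5.8275 Y61.6371
G01 X5.8275 Y111.4085
M5
G0 X0.0000 Y0.0000

viewBox `0 0 155.8911 157.8799` with mm width/height → 1 unit = 1 mm. Flip: y_m = 157.8799 − y_svg.

**Shape 1** — `<path>` cubic bezier, stroke `#ff0000` → cut (S888, F1269). Control points (SVG): P0=(18.1943,38.8194), P1=(-3.2942,10.8575), P2=(123.1956,140.2211), P3=(125.4337,128.6632); sampled at t=k/4. Machine vertices: (18.1943,119.0605) → (25.5703,115.1935) → (62.9165,80.2901) → (104.7115,42.3109) → (125.4337,29.2167). Open path.

**Shape 2** — `<path>` open polyline, stroke `#ff0000` → cut (S888, F1269). Machine vertices: (132.8583,33.1819) → (131.4886,93.1933) → (119.4784,113.0793) → (48.9134,35.0829). Open path.

**Shape 3** — `<polygon>` regular polygon, stroke `#ff0000` → cut (S888, F1269). Machine vertices: (122.7081,56.0932) → (112.9899,57.3568) → (109.2252,66.4049) → (115.1787,74.1892) → (124.8969,72.9256) → (128.6616,63.8775) → (122.7081,56.0932). Closed: final G1 returns to the first vertex.

**Shape 4** — `<polygon>` rectangle, stroke `#ff0000` → cut (S888, F1269). Machine vertices: (5.8275,111.4085) → (81.8028,111.4085) → (81.8028,61.6371) → (5.8275,61.6371) → (5.8275,111.4085). Closed: final G1 returns to the first vertex.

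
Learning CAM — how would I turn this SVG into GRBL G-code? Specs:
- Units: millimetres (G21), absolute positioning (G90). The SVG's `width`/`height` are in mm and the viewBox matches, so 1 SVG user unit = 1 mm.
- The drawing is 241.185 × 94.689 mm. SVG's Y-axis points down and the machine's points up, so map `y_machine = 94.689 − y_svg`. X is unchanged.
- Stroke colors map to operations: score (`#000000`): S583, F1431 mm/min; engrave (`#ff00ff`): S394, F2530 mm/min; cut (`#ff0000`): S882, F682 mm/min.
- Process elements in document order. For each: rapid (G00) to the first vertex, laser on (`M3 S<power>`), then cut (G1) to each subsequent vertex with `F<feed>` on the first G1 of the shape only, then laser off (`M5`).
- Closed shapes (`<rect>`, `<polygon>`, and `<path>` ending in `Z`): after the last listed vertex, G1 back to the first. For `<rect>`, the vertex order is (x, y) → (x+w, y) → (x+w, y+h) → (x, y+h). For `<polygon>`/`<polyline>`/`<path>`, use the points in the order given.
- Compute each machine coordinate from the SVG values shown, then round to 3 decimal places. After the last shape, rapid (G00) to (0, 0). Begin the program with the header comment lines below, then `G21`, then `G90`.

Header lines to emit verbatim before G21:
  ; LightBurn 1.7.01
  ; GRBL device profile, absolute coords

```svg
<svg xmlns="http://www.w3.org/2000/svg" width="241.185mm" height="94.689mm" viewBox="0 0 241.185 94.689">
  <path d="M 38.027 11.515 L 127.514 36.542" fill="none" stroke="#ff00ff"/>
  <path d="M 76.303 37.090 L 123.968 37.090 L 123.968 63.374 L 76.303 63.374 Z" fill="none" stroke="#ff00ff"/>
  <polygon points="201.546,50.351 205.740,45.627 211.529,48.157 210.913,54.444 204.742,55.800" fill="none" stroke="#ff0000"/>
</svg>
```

; LightBurn 1.7.01
; GRBL device profile, absolute coords
G21
G90
G00 X38.027 Y83.174
M3 S394
G1 X127.514 Y58.147 F2530
M5
G00 X76.303 Y57.599
M3 S394
G1 X123.968 Y57.599 F2530
G1 X123.968 Y31.315
G1 X76.303 Y31.315
G1 X76.303 Y57.599
M5
G00 X201.546 Y44.338
M3 S882
G1 X205.740 Y49.062 F682
G1 X211.529 Y46.532
G1 X210.913 Y40.245
G1 X204.742 Y38.889
G1 X201.546 Y44.338
M5
G00 X0.000 Y0.000

Since the viewBox matches the mm dimensions, user units are millimetres directly. The only transform is the Y-flip y_m = 94.689 − y_svg.

Shape 1 is a line segment drawn with `<path>`. Its stroke #ff00ff means engrave at S394, F2530. After flipping Y the toolpath is (38.027,83.174) → (127.514,58.147).

Shape 2 is a rectangle drawn with `<path>`. Its stroke #ff00ff means engrave at S394, F2530. After flipping Y the toolpath is (76.303,57.599) → (123.968,57.599) → (123.968,31.315) → (76.303,31.315) → (76.303,57.599), returning to the start.

Shape 3 is a regular polygon drawn with `<polygon>`. Its stroke #ff0000 means cut at S882, F682. After flipping Y the toolpath is (201.546,44.338) → (205.740,49.062) → (211.529,46.532) → (210.913,40.245) → (204.742,38.889) → (201.546,44.338), returning to the start.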